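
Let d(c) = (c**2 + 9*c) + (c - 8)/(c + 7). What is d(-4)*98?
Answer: -2352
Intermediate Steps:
d(c) = c**2 + 9*c + (-8 + c)/(7 + c) (d(c) = (c**2 + 9*c) + (-8 + c)/(7 + c) = c**2 + 9*c + (-8 + c)/(7 + c))
d(-4)*98 = ((-8 + (-4)**3 + 16*(-4)**2 + 64*(-4))/(7 - 4))*98 = ((-8 - 64 + 16*16 - 256)/3)*98 = ((-8 - 64 + 256 - 256)/3)*98 = ((1/3)*(-72))*98 = -24*98 = -2352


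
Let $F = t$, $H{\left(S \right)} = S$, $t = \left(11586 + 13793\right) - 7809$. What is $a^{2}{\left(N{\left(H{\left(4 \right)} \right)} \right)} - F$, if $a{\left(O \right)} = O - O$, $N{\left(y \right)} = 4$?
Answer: $-17570$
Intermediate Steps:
$t = 17570$ ($t = 25379 - 7809 = 17570$)
$a{\left(O \right)} = 0$
$F = 17570$
$a^{2}{\left(N{\left(H{\left(4 \right)} \right)} \right)} - F = 0^{2} - 17570 = 0 - 17570 = -17570$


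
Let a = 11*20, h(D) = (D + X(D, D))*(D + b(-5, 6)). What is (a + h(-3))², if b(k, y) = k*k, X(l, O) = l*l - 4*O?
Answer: 379456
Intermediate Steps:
X(l, O) = l² - 4*O
b(k, y) = k²
h(D) = (25 + D)*(D² - 3*D) (h(D) = (D + (D² - 4*D))*(D + (-5)²) = (D² - 3*D)*(D + 25) = (D² - 3*D)*(25 + D) = (25 + D)*(D² - 3*D))
a = 220
(a + h(-3))² = (220 - 3*(-75 + (-3)² + 22*(-3)))² = (220 - 3*(-75 + 9 - 66))² = (220 - 3*(-132))² = (220 + 396)² = 616² = 379456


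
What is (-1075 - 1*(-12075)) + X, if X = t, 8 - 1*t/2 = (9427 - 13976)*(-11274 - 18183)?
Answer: -267988770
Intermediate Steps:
t = -267999770 (t = 16 - 2*(9427 - 13976)*(-11274 - 18183) = 16 - (-9098)*(-29457) = 16 - 2*133999893 = 16 - 267999786 = -267999770)
X = -267999770
(-1075 - 1*(-12075)) + X = (-1075 - 1*(-12075)) - 267999770 = (-1075 + 12075) - 267999770 = 11000 - 267999770 = -267988770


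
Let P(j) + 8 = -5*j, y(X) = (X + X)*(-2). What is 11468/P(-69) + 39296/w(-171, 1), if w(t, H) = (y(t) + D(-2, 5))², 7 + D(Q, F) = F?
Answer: 1336821196/39186697 ≈ 34.114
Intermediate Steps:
D(Q, F) = -7 + F
y(X) = -4*X (y(X) = (2*X)*(-2) = -4*X)
P(j) = -8 - 5*j
w(t, H) = (-2 - 4*t)² (w(t, H) = (-4*t + (-7 + 5))² = (-4*t - 2)² = (-2 - 4*t)²)
11468/P(-69) + 39296/w(-171, 1) = 11468/(-8 - 5*(-69)) + 39296/((4*(1 + 2*(-171))²)) = 11468/(-8 + 345) + 39296/((4*(1 - 342)²)) = 11468/337 + 39296/((4*(-341)²)) = 11468*(1/337) + 39296/((4*116281)) = 11468/337 + 39296/465124 = 11468/337 + 39296*(1/465124) = 11468/337 + 9824/116281 = 1336821196/39186697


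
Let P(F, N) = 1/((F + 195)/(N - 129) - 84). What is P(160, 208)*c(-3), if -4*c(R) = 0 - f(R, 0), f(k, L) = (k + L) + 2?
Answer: 79/25124 ≈ 0.0031444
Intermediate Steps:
f(k, L) = 2 + L + k (f(k, L) = (L + k) + 2 = 2 + L + k)
P(F, N) = 1/(-84 + (195 + F)/(-129 + N)) (P(F, N) = 1/((195 + F)/(-129 + N) - 84) = 1/(-84 + (195 + F)/(-129 + N)))
c(R) = 1/2 + R/4 (c(R) = -(0 - (2 + 0 + R))/4 = -(0 - (2 + R))/4 = -(0 + (-2 - R))/4 = -(-2 - R)/4 = 1/2 + R/4)
P(160, 208)*c(-3) = ((-129 + 208)/(11031 + 160 - 84*208))*(1/2 + (1/4)*(-3)) = (79/(11031 + 160 - 17472))*(1/2 - 3/4) = (79/(-6281))*(-1/4) = -1/6281*79*(-1/4) = -79/6281*(-1/4) = 79/25124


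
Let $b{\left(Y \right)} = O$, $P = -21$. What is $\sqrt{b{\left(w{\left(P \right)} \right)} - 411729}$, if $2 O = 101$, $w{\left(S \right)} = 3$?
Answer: $\frac{i \sqrt{1646714}}{2} \approx 641.62 i$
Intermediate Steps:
$O = \frac{101}{2}$ ($O = \frac{1}{2} \cdot 101 = \frac{101}{2} \approx 50.5$)
$b{\left(Y \right)} = \frac{101}{2}$
$\sqrt{b{\left(w{\left(P \right)} \right)} - 411729} = \sqrt{\frac{101}{2} - 411729} = \sqrt{- \frac{823357}{2}} = \frac{i \sqrt{1646714}}{2}$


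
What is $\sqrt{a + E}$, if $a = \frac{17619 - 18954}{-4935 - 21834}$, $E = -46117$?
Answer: $\frac{27 i \sqrt{5036801502}}{8923} \approx 214.75 i$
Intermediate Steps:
$a = \frac{445}{8923}$ ($a = - \frac{1335}{-26769} = \left(-1335\right) \left(- \frac{1}{26769}\right) = \frac{445}{8923} \approx 0.049871$)
$\sqrt{a + E} = \sqrt{\frac{445}{8923} - 46117} = \sqrt{- \frac{411501546}{8923}} = \frac{27 i \sqrt{5036801502}}{8923}$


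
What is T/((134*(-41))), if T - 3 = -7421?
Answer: 3709/2747 ≈ 1.3502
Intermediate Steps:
T = -7418 (T = 3 - 7421 = -7418)
T/((134*(-41))) = -7418/(134*(-41)) = -7418/(-5494) = -7418*(-1/5494) = 3709/2747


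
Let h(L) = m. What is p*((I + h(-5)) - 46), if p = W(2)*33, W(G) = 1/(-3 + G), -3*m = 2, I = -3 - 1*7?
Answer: 1870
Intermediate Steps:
I = -10 (I = -3 - 7 = -10)
m = -2/3 (m = -1/3*2 = -2/3 ≈ -0.66667)
h(L) = -2/3
p = -33 (p = 33/(-3 + 2) = 33/(-1) = -1*33 = -33)
p*((I + h(-5)) - 46) = -33*((-10 - 2/3) - 46) = -33*(-32/3 - 46) = -33*(-170/3) = 1870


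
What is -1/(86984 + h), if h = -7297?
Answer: -1/79687 ≈ -1.2549e-5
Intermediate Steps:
-1/(86984 + h) = -1/(86984 - 7297) = -1/79687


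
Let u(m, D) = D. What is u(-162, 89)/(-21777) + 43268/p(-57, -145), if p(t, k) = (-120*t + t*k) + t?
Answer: 78408997/27308358 ≈ 2.8712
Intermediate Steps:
p(t, k) = -119*t + k*t (p(t, k) = (-120*t + k*t) + t = -119*t + k*t)
u(-162, 89)/(-21777) + 43268/p(-57, -145) = 89/(-21777) + 43268/((-57*(-119 - 145))) = 89*(-1/21777) + 43268/((-57*(-264))) = -89/21777 + 43268/15048 = -89/21777 + 43268*(1/15048) = -89/21777 + 10817/3762 = 78408997/27308358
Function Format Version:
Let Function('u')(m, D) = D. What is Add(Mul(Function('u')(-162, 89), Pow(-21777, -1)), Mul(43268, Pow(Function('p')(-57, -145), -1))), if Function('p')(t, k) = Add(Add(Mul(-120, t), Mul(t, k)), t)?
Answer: Rational(78408997, 27308358) ≈ 2.8712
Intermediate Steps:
Function('p')(t, k) = Add(Mul(-119, t), Mul(k, t)) (Function('p')(t, k) = Add(Add(Mul(-120, t), Mul(k, t)), t) = Add(Mul(-119, t), Mul(k, t)))
Add(Mul(Function('u')(-162, 89), Pow(-21777, -1)), Mul(43268, Pow(Function('p')(-57, -145), -1))) = Add(Mul(89, Pow(-21777, -1)), Mul(43268, Pow(Mul(-57, Add(-119, -145)), -1))) = Add(Mul(89, Rational(-1, 21777)), Mul(43268, Pow(Mul(-57, -264), -1))) = Add(Rational(-89, 21777), Mul(43268, Pow(15048, -1))) = Add(Rational(-89, 21777), Mul(43268, Rational(1, 15048))) = Add(Rational(-89, 21777), Rational(10817, 3762)) = Rational(78408997, 27308358)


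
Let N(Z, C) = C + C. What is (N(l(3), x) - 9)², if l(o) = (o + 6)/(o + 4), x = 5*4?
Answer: 961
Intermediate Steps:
x = 20
l(o) = (6 + o)/(4 + o)
N(Z, C) = 2*C
(N(l(3), x) - 9)² = (2*20 - 9)² = (40 - 9)² = 31² = 961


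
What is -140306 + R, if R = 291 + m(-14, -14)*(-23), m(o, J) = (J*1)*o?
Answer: -144523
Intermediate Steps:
m(o, J) = J*o
R = -4217 (R = 291 - 14*(-14)*(-23) = 291 + 196*(-23) = 291 - 4508 = -4217)
-140306 + R = -140306 - 4217 = -144523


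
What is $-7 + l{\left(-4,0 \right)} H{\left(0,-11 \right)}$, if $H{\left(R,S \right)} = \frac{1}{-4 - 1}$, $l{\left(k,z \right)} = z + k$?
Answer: $- \frac{31}{5} \approx -6.2$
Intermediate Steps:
$l{\left(k,z \right)} = k + z$
$H{\left(R,S \right)} = - \frac{1}{5}$ ($H{\left(R,S \right)} = \frac{1}{-5} = - \frac{1}{5}$)
$-7 + l{\left(-4,0 \right)} H{\left(0,-11 \right)} = -7 + \left(-4 + 0\right) \left(- \frac{1}{5}\right) = -7 - - \frac{4}{5} = -7 + \frac{4}{5} = - \frac{31}{5}$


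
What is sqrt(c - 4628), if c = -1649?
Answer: I*sqrt(6277) ≈ 79.228*I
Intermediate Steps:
sqrt(c - 4628) = sqrt(-1649 - 4628) = sqrt(-6277) = I*sqrt(6277)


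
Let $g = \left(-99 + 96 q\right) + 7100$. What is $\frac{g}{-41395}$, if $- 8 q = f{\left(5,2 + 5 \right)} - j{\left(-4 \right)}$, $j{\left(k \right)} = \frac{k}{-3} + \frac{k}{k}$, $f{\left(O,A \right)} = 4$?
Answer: $- \frac{6981}{41395} \approx -0.16864$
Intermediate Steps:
$j{\left(k \right)} = 1 - \frac{k}{3}$ ($j{\left(k \right)} = k \left(- \frac{1}{3}\right) + 1 = - \frac{k}{3} + 1 = 1 - \frac{k}{3}$)
$q = - \frac{5}{24}$ ($q = - \frac{4 - \left(1 - - \frac{4}{3}\right)}{8} = - \frac{4 - \left(1 + \frac{4}{3}\right)}{8} = - \frac{4 - \frac{7}{3}}{8} = \left(- \frac{1}{8}\right) \frac{5}{3} = - \frac{5}{24} \approx -0.20833$)
$g = 6981$ ($g = \left(-99 + 96 \left(- \frac{5}{24}\right)\right) + 7100 = \left(-99 - 20\right) + 7100 = -119 + 7100 = 6981$)
$\frac{g}{-41395} = \frac{6981}{-41395} = 6981 \left(- \frac{1}{41395}\right) = - \frac{6981}{41395}$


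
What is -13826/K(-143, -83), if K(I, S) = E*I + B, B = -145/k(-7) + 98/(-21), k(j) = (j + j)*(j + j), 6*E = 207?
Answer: 8129688/2904077 ≈ 2.7994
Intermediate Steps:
E = 69/2 (E = (⅙)*207 = 69/2 ≈ 34.500)
k(j) = 4*j² (k(j) = (2*j)*(2*j) = 4*j²)
B = -3179/588 (B = -145/(4*(-7)²) + 98/(-21) = -145/(4*49) + 98*(-1/21) = -145/196 - 14/3 = -3179/588 ≈ -5.4065)
K(I, S) = -3179/588 + 69*I/2 (K(I, S) = 69*I/2 - 3179/588 = -3179/588 + 69*I/2)
-13826/K(-143, -83) = -13826/(-3179/588 + (69/2)*(-143)) = -13826/(-3179/588 - 9867/2) = -13826/(-2904077/588) = -13826*(-588/2904077) = 8129688/2904077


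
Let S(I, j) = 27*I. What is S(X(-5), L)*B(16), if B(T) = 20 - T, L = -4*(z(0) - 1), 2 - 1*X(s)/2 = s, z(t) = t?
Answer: 1512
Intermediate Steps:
X(s) = 4 - 2*s
L = 4 (L = -4*(0 - 1) = -4*(-1) = 4)
S(X(-5), L)*B(16) = (27*(4 - 2*(-5)))*(20 - 1*16) = (27*(4 + 10))*(20 - 16) = (27*14)*4 = 378*4 = 1512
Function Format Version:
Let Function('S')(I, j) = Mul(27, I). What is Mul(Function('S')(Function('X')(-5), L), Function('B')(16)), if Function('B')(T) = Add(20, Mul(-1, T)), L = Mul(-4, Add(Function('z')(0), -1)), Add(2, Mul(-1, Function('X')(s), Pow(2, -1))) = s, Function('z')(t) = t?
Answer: 1512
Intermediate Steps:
Function('X')(s) = Add(4, Mul(-2, s))
L = 4 (L = Mul(-4, Add(0, -1)) = Mul(-4, -1) = 4)
Mul(Function('S')(Function('X')(-5), L), Function('B')(16)) = Mul(Mul(27, Add(4, Mul(-2, -5))), Add(20, Mul(-1, 16))) = Mul(Mul(27, Add(4, 10)), Add(20, -16)) = Mul(Mul(27, 14), 4) = Mul(378, 4) = 1512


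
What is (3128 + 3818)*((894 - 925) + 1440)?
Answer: 9786914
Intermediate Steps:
(3128 + 3818)*((894 - 925) + 1440) = 6946*(-31 + 1440) = 6946*1409 = 9786914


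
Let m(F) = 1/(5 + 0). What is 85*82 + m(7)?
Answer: 34851/5 ≈ 6970.2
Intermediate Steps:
m(F) = 1/5
85*82 + m(7) = 85*82 + 1/5 = 6970 + 1/5 = 34851/5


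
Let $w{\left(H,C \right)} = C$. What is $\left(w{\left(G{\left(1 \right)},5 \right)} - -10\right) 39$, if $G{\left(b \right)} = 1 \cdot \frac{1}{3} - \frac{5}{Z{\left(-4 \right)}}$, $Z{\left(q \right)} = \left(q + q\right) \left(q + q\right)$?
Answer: $585$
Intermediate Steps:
$Z{\left(q \right)} = 4 q^{2}$ ($Z{\left(q \right)} = 2 q 2 q = 4 q^{2}$)
$G{\left(b \right)} = \frac{49}{192}$ ($G{\left(b \right)} = 1 \cdot \frac{1}{3} - \frac{5}{4 \left(-4\right)^{2}} = 1 \cdot \frac{1}{3} - \frac{5}{4 \cdot 16} = \frac{1}{3} - \frac{5}{64} = \frac{49}{192}$)
$\left(w{\left(G{\left(1 \right)},5 \right)} - -10\right) 39 = \left(5 - -10\right) 39 = \left(5 + \left(-10 + 20\right)\right) 39 = \left(5 + 10\right) 39 = 15 \cdot 39 = 585$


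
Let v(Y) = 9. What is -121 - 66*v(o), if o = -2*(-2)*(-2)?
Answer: -715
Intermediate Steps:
o = -8 (o = 4*(-2) = -8)
-121 - 66*v(o) = -121 - 66*9 = -121 - 594 = -715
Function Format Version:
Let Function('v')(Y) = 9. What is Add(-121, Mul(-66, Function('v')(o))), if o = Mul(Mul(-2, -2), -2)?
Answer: -715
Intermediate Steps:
o = -8 (o = Mul(4, -2) = -8)
Add(-121, Mul(-66, Function('v')(o))) = Add(-121, Mul(-66, 9)) = Add(-121, -594) = -715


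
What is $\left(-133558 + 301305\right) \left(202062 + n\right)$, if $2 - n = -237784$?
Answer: $73783182456$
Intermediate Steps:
$n = 237786$ ($n = 2 - -237784 = 2 + 237784 = 237786$)
$\left(-133558 + 301305\right) \left(202062 + n\right) = \left(-133558 + 301305\right) \left(202062 + 237786\right) = 167747 \cdot 439848 = 73783182456$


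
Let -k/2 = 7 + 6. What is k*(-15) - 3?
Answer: 387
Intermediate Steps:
k = -26 (k = -2*(7 + 6) = -2*13 = -26)
k*(-15) - 3 = -26*(-15) - 3 = 390 - 3 = 387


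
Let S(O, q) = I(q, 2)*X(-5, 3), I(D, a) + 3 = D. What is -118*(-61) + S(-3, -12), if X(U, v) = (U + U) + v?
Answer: 7303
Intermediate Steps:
X(U, v) = v + 2*U (X(U, v) = 2*U + v = v + 2*U)
I(D, a) = -3 + D
S(O, q) = 21 - 7*q (S(O, q) = (-3 + q)*(3 + 2*(-5)) = (-3 + q)*(3 - 10) = (-3 + q)*(-7) = 21 - 7*q)
-118*(-61) + S(-3, -12) = -118*(-61) + (21 - 7*(-12)) = 7198 + (21 + 84) = 7198 + 105 = 7303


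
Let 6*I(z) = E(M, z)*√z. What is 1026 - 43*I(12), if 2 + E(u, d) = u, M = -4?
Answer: 1026 + 86*√3 ≈ 1175.0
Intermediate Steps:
E(u, d) = -2 + u
I(z) = -√z (I(z) = ((-2 - 4)*√z)/6 = (-6*√z)/6 = -√z)
1026 - 43*I(12) = 1026 - (-43)*√12 = 1026 - (-43)*2*√3 = 1026 - (-86)*√3 = 1026 + 86*√3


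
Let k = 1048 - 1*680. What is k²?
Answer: 135424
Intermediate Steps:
k = 368 (k = 1048 - 680 = 368)
k² = 368² = 135424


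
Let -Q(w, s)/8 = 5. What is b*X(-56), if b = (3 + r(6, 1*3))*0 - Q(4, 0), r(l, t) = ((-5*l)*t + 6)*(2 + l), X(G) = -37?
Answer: -1480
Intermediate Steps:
Q(w, s) = -40 (Q(w, s) = -8*5 = -40)
r(l, t) = (2 + l)*(6 - 5*l*t) (r(l, t) = (-5*l*t + 6)*(2 + l) = (6 - 5*l*t)*(2 + l) = (2 + l)*(6 - 5*l*t))
b = 40 (b = (3 + (12 + 6*6 - 10*6*1*3 - 5*1*3*6**2))*0 - 1*(-40) = (3 + (12 + 36 - 10*6*3 - 5*3*36))*0 + 40 = (3 + (12 + 36 - 180 - 540))*0 + 40 = (3 - 672)*0 + 40 = -669*0 + 40 = 0 + 40 = 40)
b*X(-56) = 40*(-37) = -1480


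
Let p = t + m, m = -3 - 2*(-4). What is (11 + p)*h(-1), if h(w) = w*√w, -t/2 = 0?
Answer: -16*I ≈ -16.0*I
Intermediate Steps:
t = 0 (t = -2*0 = 0)
m = 5 (m = -3 + 8 = 5)
h(w) = w^(3/2)
p = 5 (p = 0 + 5 = 5)
(11 + p)*h(-1) = (11 + 5)*(-1)^(3/2) = 16*(-I) = -16*I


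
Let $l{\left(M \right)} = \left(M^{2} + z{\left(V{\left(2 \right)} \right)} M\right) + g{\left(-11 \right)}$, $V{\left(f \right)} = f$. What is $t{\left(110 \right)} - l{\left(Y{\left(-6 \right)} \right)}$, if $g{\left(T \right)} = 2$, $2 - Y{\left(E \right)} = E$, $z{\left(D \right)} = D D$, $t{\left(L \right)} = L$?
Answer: $12$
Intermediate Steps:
$z{\left(D \right)} = D^{2}$
$Y{\left(E \right)} = 2 - E$
$l{\left(M \right)} = 2 + M^{2} + 4 M$ ($l{\left(M \right)} = \left(M^{2} + 2^{2} M\right) + 2 = \left(M^{2} + 4 M\right) + 2 = 2 + M^{2} + 4 M$)
$t{\left(110 \right)} - l{\left(Y{\left(-6 \right)} \right)} = 110 - \left(2 + \left(2 - -6\right)^{2} + 4 \left(2 - -6\right)\right) = 110 - \left(2 + \left(2 + 6\right)^{2} + 4 \left(2 + 6\right)\right) = 110 - \left(2 + 8^{2} + 4 \cdot 8\right) = 110 - \left(2 + 64 + 32\right) = 110 - 98 = 12$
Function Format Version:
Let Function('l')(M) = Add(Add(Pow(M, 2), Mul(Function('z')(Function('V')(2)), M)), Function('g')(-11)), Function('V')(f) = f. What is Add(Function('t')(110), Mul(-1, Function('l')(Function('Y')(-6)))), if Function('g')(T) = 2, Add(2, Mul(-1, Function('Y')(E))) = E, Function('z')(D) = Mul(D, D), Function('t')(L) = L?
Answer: 12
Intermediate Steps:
Function('z')(D) = Pow(D, 2)
Function('Y')(E) = Add(2, Mul(-1, E))
Function('l')(M) = Add(2, Pow(M, 2), Mul(4, M)) (Function('l')(M) = Add(Add(Pow(M, 2), Mul(Pow(2, 2), M)), 2) = Add(Add(Pow(M, 2), Mul(4, M)), 2) = Add(2, Pow(M, 2), Mul(4, M)))
Add(Function('t')(110), Mul(-1, Function('l')(Function('Y')(-6)))) = Add(110, Mul(-1, Add(2, Pow(Add(2, Mul(-1, -6)), 2), Mul(4, Add(2, Mul(-1, -6)))))) = Add(110, Mul(-1, Add(2, Pow(Add(2, 6), 2), Mul(4, Add(2, 6))))) = Add(110, Mul(-1, Add(2, Pow(8, 2), Mul(4, 8)))) = Add(110, Mul(-1, Add(2, 64, 32))) = Add(110, Mul(-1, 98)) = Add(110, -98) = 12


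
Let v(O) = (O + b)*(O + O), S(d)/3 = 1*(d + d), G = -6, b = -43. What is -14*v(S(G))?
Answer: -79632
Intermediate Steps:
S(d) = 6*d (S(d) = 3*(1*(d + d)) = 3*(1*(2*d)) = 3*(2*d) = 6*d)
v(O) = 2*O*(-43 + O) (v(O) = (O - 43)*(O + O) = (-43 + O)*(2*O) = 2*O*(-43 + O))
-14*v(S(G)) = -28*6*(-6)*(-43 + 6*(-6)) = -28*(-36)*(-43 - 36) = -28*(-36)*(-79) = -14*5688 = -79632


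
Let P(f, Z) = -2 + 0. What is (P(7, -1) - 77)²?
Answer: 6241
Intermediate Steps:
P(f, Z) = -2
(P(7, -1) - 77)² = (-2 - 77)² = (-79)² = 6241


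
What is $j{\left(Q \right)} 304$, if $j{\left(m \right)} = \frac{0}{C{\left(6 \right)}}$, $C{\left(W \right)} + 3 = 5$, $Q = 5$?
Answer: $0$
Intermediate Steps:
$C{\left(W \right)} = 2$ ($C{\left(W \right)} = -3 + 5 = 2$)
$j{\left(m \right)} = 0$ ($j{\left(m \right)} = \frac{0}{2} = 0 \cdot \frac{1}{2} = 0$)
$j{\left(Q \right)} 304 = 0 \cdot 304 = 0$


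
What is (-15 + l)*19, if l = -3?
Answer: -342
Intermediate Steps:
(-15 + l)*19 = (-15 - 3)*19 = -18*19 = -342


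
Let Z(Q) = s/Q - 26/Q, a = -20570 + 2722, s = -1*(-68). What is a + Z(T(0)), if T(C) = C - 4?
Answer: -35717/2 ≈ -17859.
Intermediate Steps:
s = 68
a = -17848
T(C) = -4 + C
Z(Q) = 42/Q (Z(Q) = 68/Q - 26/Q = 42/Q)
a + Z(T(0)) = -17848 + 42/(-4 + 0) = -17848 + 42/(-4) = -17848 + 42*(-¼) = -17848 - 21/2 = -35717/2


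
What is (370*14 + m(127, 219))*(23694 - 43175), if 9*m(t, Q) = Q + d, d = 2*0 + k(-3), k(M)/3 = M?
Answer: -304098410/3 ≈ -1.0137e+8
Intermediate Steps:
k(M) = 3*M
d = -9 (d = 2*0 + 3*(-3) = 0 - 9 = -9)
m(t, Q) = -1 + Q/9 (m(t, Q) = (Q - 9)/9 = (-9 + Q)/9 = -1 + Q/9)
(370*14 + m(127, 219))*(23694 - 43175) = (370*14 + (-1 + (⅑)*219))*(23694 - 43175) = (5180 + (-1 + 73/3))*(-19481) = (5180 + 70/3)*(-19481) = (15610/3)*(-19481) = -304098410/3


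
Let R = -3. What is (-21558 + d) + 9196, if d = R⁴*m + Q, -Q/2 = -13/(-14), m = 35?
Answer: -66702/7 ≈ -9528.9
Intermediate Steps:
Q = -13/7 (Q = -(-26)/(-14) = -(-26)*(-1)/14 = -2*13/14 = -13/7 ≈ -1.8571)
d = 19832/7 (d = (-3)⁴*35 - 13/7 = 81*35 - 13/7 = 2835 - 13/7 = 19832/7 ≈ 2833.1)
(-21558 + d) + 9196 = (-21558 + 19832/7) + 9196 = -131074/7 + 9196 = -66702/7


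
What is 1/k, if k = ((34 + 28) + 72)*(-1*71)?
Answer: -1/9514 ≈ -0.00010511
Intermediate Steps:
k = -9514 (k = (62 + 72)*(-71) = 134*(-71) = -9514)
1/k = 1/(-9514) = -1/9514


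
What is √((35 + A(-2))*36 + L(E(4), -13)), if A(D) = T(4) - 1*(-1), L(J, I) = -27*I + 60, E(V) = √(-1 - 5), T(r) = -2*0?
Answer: √1707 ≈ 41.316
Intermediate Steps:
T(r) = 0
E(V) = I*√6 (E(V) = √(-6) = I*√6)
L(J, I) = 60 - 27*I
A(D) = 1 (A(D) = 0 - 1*(-1) = 0 + 1 = 1)
√((35 + A(-2))*36 + L(E(4), -13)) = √((35 + 1)*36 + (60 - 27*(-13))) = √(36*36 + (60 + 351)) = √(1296 + 411) = √1707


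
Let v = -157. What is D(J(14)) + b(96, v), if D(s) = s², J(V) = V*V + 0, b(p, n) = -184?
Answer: 38232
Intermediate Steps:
J(V) = V² (J(V) = V² + 0 = V²)
D(J(14)) + b(96, v) = (14²)² - 184 = 196² - 184 = 38416 - 184 = 38232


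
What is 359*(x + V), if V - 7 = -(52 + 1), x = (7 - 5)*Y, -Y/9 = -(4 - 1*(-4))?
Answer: 35182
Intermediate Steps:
Y = 72 (Y = -(-9)*(4 - 1*(-4)) = -(-9)*(4 + 4) = -(-9)*8 = -9*(-8) = 72)
x = 144 (x = (7 - 5)*72 = 2*72 = 144)
V = -46 (V = 7 - (52 + 1) = 7 - 1*53 = 7 - 53 = -46)
359*(x + V) = 359*(144 - 46) = 359*98 = 35182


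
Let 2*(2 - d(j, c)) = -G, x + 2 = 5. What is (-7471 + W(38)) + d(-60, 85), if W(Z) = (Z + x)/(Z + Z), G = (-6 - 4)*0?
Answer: -567603/76 ≈ -7468.5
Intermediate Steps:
x = 3 (x = -2 + 5 = 3)
G = 0 (G = -10*0 = 0)
d(j, c) = 2 (d(j, c) = 2 - (-1)*0/2 = 2 - ½*0 = 2 + 0 = 2)
W(Z) = (3 + Z)/(2*Z) (W(Z) = (Z + 3)/(Z + Z) = (3 + Z)/((2*Z)) = (3 + Z)*(1/(2*Z)) = (3 + Z)/(2*Z))
(-7471 + W(38)) + d(-60, 85) = (-7471 + (½)*(3 + 38)/38) + 2 = (-7471 + (½)*(1/38)*41) + 2 = (-7471 + 41/76) + 2 = -567755/76 + 2 = -567603/76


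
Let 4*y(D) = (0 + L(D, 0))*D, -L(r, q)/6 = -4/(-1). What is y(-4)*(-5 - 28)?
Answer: -792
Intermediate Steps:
L(r, q) = -24 (L(r, q) = -(-24)/(-1) = -(-24)*(-1) = -6*4 = -24)
y(D) = -6*D (y(D) = ((0 - 24)*D)/4 = (-24*D)/4 = -6*D)
y(-4)*(-5 - 28) = (-6*(-4))*(-5 - 28) = 24*(-33) = -792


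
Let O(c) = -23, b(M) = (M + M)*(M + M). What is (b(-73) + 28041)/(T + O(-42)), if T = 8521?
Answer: 7051/1214 ≈ 5.8081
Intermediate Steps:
b(M) = 4*M² (b(M) = (2*M)*(2*M) = 4*M²)
(b(-73) + 28041)/(T + O(-42)) = (4*(-73)² + 28041)/(8521 - 23) = (4*5329 + 28041)/8498 = (21316 + 28041)*(1/8498) = 49357*(1/8498) = 7051/1214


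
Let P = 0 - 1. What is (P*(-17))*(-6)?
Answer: -102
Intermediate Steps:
P = -1
(P*(-17))*(-6) = -1*(-17)*(-6) = 17*(-6) = -102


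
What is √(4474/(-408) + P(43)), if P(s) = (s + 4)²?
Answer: 7*√466701/102 ≈ 46.883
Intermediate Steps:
P(s) = (4 + s)²
√(4474/(-408) + P(43)) = √(4474/(-408) + (4 + 43)²) = √(4474*(-1/408) + 47²) = √(-2237/204 + 2209) = √(448399/204) = 7*√466701/102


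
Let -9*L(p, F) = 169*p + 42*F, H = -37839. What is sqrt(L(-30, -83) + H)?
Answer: I*sqrt(331995)/3 ≈ 192.06*I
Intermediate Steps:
L(p, F) = -169*p/9 - 14*F/3 (L(p, F) = -(169*p + 42*F)/9 = -(42*F + 169*p)/9 = -169*p/9 - 14*F/3)
sqrt(L(-30, -83) + H) = sqrt((-169/9*(-30) - 14/3*(-83)) - 37839) = sqrt((1690/3 + 1162/3) - 37839) = sqrt(2852/3 - 37839) = sqrt(-110665/3) = I*sqrt(331995)/3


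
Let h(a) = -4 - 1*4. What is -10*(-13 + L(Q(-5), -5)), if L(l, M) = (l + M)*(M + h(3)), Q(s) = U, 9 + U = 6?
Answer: -910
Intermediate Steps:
h(a) = -8 (h(a) = -4 - 4 = -8)
U = -3 (U = -9 + 6 = -3)
Q(s) = -3
L(l, M) = (-8 + M)*(M + l) (L(l, M) = (l + M)*(M - 8) = (M + l)*(-8 + M) = (-8 + M)*(M + l))
-10*(-13 + L(Q(-5), -5)) = -10*(-13 + ((-5)² - 8*(-5) - 8*(-3) - 5*(-3))) = -10*(-13 + (25 + 40 + 24 + 15)) = -10*(-13 + 104) = -10*91 = -910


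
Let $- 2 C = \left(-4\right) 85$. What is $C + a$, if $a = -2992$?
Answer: $-2822$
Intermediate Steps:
$C = 170$ ($C = - \frac{\left(-4\right) 85}{2} = \left(- \frac{1}{2}\right) \left(-340\right) = 170$)
$C + a = 170 - 2992 = -2822$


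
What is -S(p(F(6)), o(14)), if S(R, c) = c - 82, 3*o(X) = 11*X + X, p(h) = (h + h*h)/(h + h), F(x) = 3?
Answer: 26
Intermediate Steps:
p(h) = (h + h²)/(2*h) (p(h) = (h + h²)/((2*h)) = (h + h²)*(1/(2*h)) = (h + h²)/(2*h))
o(X) = 4*X (o(X) = (11*X + X)/3 = (12*X)/3 = 4*X)
S(R, c) = -82 + c
-S(p(F(6)), o(14)) = -(-82 + 4*14) = -(-82 + 56) = -1*(-26) = 26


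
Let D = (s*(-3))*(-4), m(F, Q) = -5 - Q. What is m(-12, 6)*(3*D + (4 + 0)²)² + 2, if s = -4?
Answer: -180222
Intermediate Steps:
D = -48 (D = -4*(-3)*(-4) = 12*(-4) = -48)
m(-12, 6)*(3*D + (4 + 0)²)² + 2 = (-5 - 1*6)*(3*(-48) + (4 + 0)²)² + 2 = (-5 - 6)*(-144 + 4²)² + 2 = -11*(-144 + 16)² + 2 = -11*(-128)² + 2 = -11*16384 + 2 = -180224 + 2 = -180222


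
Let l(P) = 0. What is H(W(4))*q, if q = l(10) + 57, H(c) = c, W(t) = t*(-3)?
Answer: -684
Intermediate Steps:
W(t) = -3*t
q = 57 (q = 0 + 57 = 57)
H(W(4))*q = -3*4*57 = -12*57 = -684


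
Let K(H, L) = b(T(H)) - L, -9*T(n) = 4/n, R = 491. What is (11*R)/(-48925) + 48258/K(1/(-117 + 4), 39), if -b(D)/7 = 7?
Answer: -1180748969/2152700 ≈ -548.50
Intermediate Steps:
T(n) = -4/(9*n)
b(D) = -49 (b(D) = -7*7 = -49)
K(H, L) = -49 - L
(11*R)/(-48925) + 48258/K(1/(-117 + 4), 39) = (11*491)/(-48925) + 48258/(-49 - 1*39) = 5401*(-1/48925) + 48258/(-49 - 39) = -5401/48925 + 48258/(-88) = -5401/48925 + 48258*(-1/88) = -5401/48925 - 24129/44 = -1180748969/2152700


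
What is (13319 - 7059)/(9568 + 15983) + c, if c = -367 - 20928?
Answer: -544102285/25551 ≈ -21295.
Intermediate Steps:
c = -21295
(13319 - 7059)/(9568 + 15983) + c = (13319 - 7059)/(9568 + 15983) - 21295 = 6260/25551 - 21295 = -544102285/25551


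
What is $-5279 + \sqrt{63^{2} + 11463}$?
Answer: $-5279 + 2 \sqrt{3858} \approx -5154.8$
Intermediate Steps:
$-5279 + \sqrt{63^{2} + 11463} = -5279 + \sqrt{3969 + 11463} = -5279 + \sqrt{15432} = -5279 + 2 \sqrt{3858}$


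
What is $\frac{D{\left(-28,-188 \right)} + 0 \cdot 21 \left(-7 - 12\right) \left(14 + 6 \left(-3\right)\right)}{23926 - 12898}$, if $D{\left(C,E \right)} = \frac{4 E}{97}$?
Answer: $- \frac{188}{267429} \approx -0.00070299$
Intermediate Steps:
$D{\left(C,E \right)} = \frac{4 E}{97}$ ($D{\left(C,E \right)} = 4 E \frac{1}{97} = \frac{4 E}{97}$)
$\frac{D{\left(-28,-188 \right)} + 0 \cdot 21 \left(-7 - 12\right) \left(14 + 6 \left(-3\right)\right)}{23926 - 12898} = \frac{\frac{4}{97} \left(-188\right) + 0 \cdot 21 \left(-7 - 12\right) \left(14 + 6 \left(-3\right)\right)}{23926 - 12898} = \frac{- \frac{752}{97} + 0 \left(- 19 \left(14 - 18\right)\right)}{11028} = \left(- \frac{752}{97} + 0 \left(\left(-19\right) \left(-4\right)\right)\right) \frac{1}{11028} = \left(- \frac{752}{97} + 0 \cdot 76\right) \frac{1}{11028} = \left(- \frac{752}{97} + 0\right) \frac{1}{11028} = \left(- \frac{752}{97}\right) \frac{1}{11028} = - \frac{188}{267429}$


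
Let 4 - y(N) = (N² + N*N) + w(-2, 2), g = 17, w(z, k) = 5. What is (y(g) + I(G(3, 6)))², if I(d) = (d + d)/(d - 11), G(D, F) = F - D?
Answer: 5377761/16 ≈ 3.3611e+5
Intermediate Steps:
I(d) = 2*d/(-11 + d) (I(d) = (2*d)/(-11 + d) = 2*d/(-11 + d))
y(N) = -1 - 2*N² (y(N) = 4 - ((N² + N*N) + 5) = 4 - ((N² + N²) + 5) = 4 - (2*N² + 5) = 4 - (5 + 2*N²) = 4 + (-5 - 2*N²) = -1 - 2*N²)
(y(g) + I(G(3, 6)))² = ((-1 - 2*17²) + 2*(6 - 1*3)/(-11 + (6 - 1*3)))² = ((-1 - 2*289) + 2*(6 - 3)/(-11 + (6 - 3)))² = ((-1 - 578) + 2*3/(-11 + 3))² = (-579 + 2*3/(-8))² = (-579 + 2*3*(-⅛))² = (-579 - ¾)² = (-2319/4)² = 5377761/16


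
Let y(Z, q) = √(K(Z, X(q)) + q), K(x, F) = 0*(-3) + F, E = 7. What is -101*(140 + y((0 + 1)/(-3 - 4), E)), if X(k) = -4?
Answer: -14140 - 101*√3 ≈ -14315.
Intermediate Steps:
K(x, F) = F (K(x, F) = 0 + F = F)
y(Z, q) = √(-4 + q)
-101*(140 + y((0 + 1)/(-3 - 4), E)) = -101*(140 + √(-4 + 7)) = -101*(140 + √3) = -14140 - 101*√3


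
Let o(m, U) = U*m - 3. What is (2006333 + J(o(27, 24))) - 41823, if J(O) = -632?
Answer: 1963878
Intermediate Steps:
o(m, U) = -3 + U*m
(2006333 + J(o(27, 24))) - 41823 = (2006333 - 632) - 41823 = 2005701 - 41823 = 1963878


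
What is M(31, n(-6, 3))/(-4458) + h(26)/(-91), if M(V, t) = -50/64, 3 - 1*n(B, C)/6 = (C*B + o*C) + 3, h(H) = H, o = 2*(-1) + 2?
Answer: -285137/998592 ≈ -0.28554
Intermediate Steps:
o = 0 (o = -2 + 2 = 0)
n(B, C) = -6*B*C (n(B, C) = 18 - 6*((C*B + 0*C) + 3) = 18 - 6*((B*C + 0) + 3) = 18 - 6*(B*C + 3) = 18 - 6*(3 + B*C) = 18 + (-18 - 6*B*C) = -6*B*C)
M(V, t) = -25/32 (M(V, t) = -50*1/64 = -25/32)
M(31, n(-6, 3))/(-4458) + h(26)/(-91) = -25/32/(-4458) + 26/(-91) = -25/32*(-1/4458) + 26*(-1/91) = 25/142656 - 2/7 = -285137/998592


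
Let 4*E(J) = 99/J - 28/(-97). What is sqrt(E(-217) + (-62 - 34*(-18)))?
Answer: sqrt(974658642377)/42098 ≈ 23.451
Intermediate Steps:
E(J) = 7/97 + 99/(4*J) (E(J) = (99/J - 28/(-97))/4 = (99/J - 28*(-1/97))/4 = (99/J + 28/97)/4 = (28/97 + 99/J)/4 = 7/97 + 99/(4*J))
sqrt(E(-217) + (-62 - 34*(-18))) = sqrt((1/388)*(9603 + 28*(-217))/(-217) + (-62 - 34*(-18))) = sqrt((1/388)*(-1/217)*(9603 - 6076) + (-62 + 612)) = sqrt((1/388)*(-1/217)*3527 + 550) = sqrt(-3527/84196 + 550) = sqrt(46304273/84196) = sqrt(974658642377)/42098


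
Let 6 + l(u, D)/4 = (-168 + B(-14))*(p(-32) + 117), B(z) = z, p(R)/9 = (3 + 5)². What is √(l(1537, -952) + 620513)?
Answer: √115985 ≈ 340.57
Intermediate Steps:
p(R) = 576 (p(R) = 9*(3 + 5)² = 9*8² = 9*64 = 576)
l(u, D) = -504528 (l(u, D) = -24 + 4*((-168 - 14)*(576 + 117)) = -24 + 4*(-182*693) = -24 + 4*(-126126) = -24 - 504504 = -504528)
√(l(1537, -952) + 620513) = √(-504528 + 620513) = √115985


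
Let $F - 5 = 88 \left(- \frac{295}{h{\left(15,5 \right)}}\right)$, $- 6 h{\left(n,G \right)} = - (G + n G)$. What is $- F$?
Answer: $1942$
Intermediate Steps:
$h{\left(n,G \right)} = \frac{G}{6} + \frac{G n}{6}$ ($h{\left(n,G \right)} = - \frac{\left(-1\right) \left(G + n G\right)}{6} = - \frac{\left(-1\right) \left(G + G n\right)}{6} = - \frac{- G - G n}{6} = \frac{G}{6} + \frac{G n}{6}$)
$F = -1942$ ($F = 5 + 88 \left(- \frac{295}{\frac{1}{6} \cdot 5 \left(1 + 15\right)}\right) = 5 + 88 \left(- \frac{295}{\frac{1}{6} \cdot 5 \cdot 16}\right) = 5 + 88 \left(- \frac{295}{\frac{40}{3}}\right) = 5 + 88 \left(\left(-295\right) \frac{3}{40}\right) = 5 + 88 \left(- \frac{177}{8}\right) = 5 - 1947 = -1942$)
$- F = \left(-1\right) \left(-1942\right) = 1942$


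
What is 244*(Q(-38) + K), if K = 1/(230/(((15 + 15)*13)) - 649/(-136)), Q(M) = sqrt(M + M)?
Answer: 1294176/28439 + 488*I*sqrt(19) ≈ 45.507 + 2127.1*I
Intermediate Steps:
Q(M) = sqrt(2)*sqrt(M) (Q(M) = sqrt(2*M) = sqrt(2)*sqrt(M))
K = 5304/28439 (K = 1/(230/((30*13)) - 649*(-1/136)) = 1/(230/390 + 649/136) = 1/(230*(1/390) + 649/136) = 1/(23/39 + 649/136) = 1/(28439/5304) = 5304/28439 ≈ 0.18650)
244*(Q(-38) + K) = 244*(sqrt(2)*sqrt(-38) + 5304/28439) = 244*(sqrt(2)*(I*sqrt(38)) + 5304/28439) = 244*(2*I*sqrt(19) + 5304/28439) = 244*(5304/28439 + 2*I*sqrt(19)) = 1294176/28439 + 488*I*sqrt(19)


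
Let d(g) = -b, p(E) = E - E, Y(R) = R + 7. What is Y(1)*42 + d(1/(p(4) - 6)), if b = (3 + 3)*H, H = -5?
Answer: 366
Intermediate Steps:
b = -30 (b = (3 + 3)*(-5) = 6*(-5) = -30)
Y(R) = 7 + R
p(E) = 0
d(g) = 30 (d(g) = -1*(-30) = 30)
Y(1)*42 + d(1/(p(4) - 6)) = (7 + 1)*42 + 30 = 8*42 + 30 = 336 + 30 = 366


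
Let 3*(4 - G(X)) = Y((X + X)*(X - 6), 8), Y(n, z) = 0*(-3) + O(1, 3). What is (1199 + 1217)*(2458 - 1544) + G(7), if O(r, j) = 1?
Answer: 6624683/3 ≈ 2.2082e+6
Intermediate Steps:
Y(n, z) = 1 (Y(n, z) = 0*(-3) + 1 = 0 + 1 = 1)
G(X) = 11/3 (G(X) = 4 - ⅓*1 = 4 - ⅓ = 11/3)
(1199 + 1217)*(2458 - 1544) + G(7) = (1199 + 1217)*(2458 - 1544) + 11/3 = 2416*914 + 11/3 = 2208224 + 11/3 = 6624683/3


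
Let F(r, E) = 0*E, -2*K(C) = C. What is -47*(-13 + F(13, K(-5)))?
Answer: 611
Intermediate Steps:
K(C) = -C/2
F(r, E) = 0
-47*(-13 + F(13, K(-5))) = -47*(-13 + 0) = -47*(-13) = 611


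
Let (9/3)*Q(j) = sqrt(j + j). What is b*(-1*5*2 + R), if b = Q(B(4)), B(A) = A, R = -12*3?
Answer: -92*sqrt(2)/3 ≈ -43.369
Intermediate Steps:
R = -36
Q(j) = sqrt(2)*sqrt(j)/3 (Q(j) = sqrt(j + j)/3 = sqrt(2*j)/3 = (sqrt(2)*sqrt(j))/3 = sqrt(2)*sqrt(j)/3)
b = 2*sqrt(2)/3 (b = sqrt(2)*sqrt(4)/3 = (1/3)*sqrt(2)*2 = 2*sqrt(2)/3 ≈ 0.94281)
b*(-1*5*2 + R) = (2*sqrt(2)/3)*(-1*5*2 - 36) = (2*sqrt(2)/3)*(-5*2 - 36) = (2*sqrt(2)/3)*(-10 - 36) = (2*sqrt(2)/3)*(-46) = -92*sqrt(2)/3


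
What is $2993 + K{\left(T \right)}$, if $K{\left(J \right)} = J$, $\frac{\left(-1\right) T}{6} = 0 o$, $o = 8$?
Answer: $2993$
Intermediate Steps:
$T = 0$ ($T = - 6 \cdot 0 \cdot 8 = \left(-6\right) 0 = 0$)
$2993 + K{\left(T \right)} = 2993 + 0 = 2993$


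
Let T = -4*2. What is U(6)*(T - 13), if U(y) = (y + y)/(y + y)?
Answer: -21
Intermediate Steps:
U(y) = 1 (U(y) = (2*y)/((2*y)) = (2*y)*(1/(2*y)) = 1)
T = -8
U(6)*(T - 13) = 1*(-8 - 13) = 1*(-21) = -21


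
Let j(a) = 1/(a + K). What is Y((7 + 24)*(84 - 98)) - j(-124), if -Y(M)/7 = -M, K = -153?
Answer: -841525/277 ≈ -3038.0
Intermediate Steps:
Y(M) = 7*M (Y(M) = -(-7)*M = 7*M)
j(a) = 1/(-153 + a) (j(a) = 1/(a - 153) = 1/(-153 + a))
Y((7 + 24)*(84 - 98)) - j(-124) = 7*((7 + 24)*(84 - 98)) - 1/(-153 - 124) = 7*(31*(-14)) - 1/(-277) = 7*(-434) - 1*(-1/277) = -3038 + 1/277 = -841525/277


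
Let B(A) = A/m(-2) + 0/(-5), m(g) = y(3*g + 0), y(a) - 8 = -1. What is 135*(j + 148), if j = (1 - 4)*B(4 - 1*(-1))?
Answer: 137835/7 ≈ 19691.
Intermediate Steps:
y(a) = 7 (y(a) = 8 - 1 = 7)
m(g) = 7
B(A) = A/7 (B(A) = A/7 + 0/(-5) = A*(⅐) + 0*(-⅕) = A/7 + 0 = A/7)
j = -15/7 (j = (1 - 4)*((4 - 1*(-1))/7) = -3*(4 + 1)/7 = -3*5/7 = -15/7 ≈ -2.1429)
135*(j + 148) = 135*(-15/7 + 148) = 135*(1021/7) = 137835/7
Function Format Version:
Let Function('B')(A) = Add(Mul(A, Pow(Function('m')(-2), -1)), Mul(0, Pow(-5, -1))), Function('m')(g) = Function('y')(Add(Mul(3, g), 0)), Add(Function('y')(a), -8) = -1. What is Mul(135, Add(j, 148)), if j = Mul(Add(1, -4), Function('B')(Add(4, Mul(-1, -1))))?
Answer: Rational(137835, 7) ≈ 19691.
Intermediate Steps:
Function('y')(a) = 7 (Function('y')(a) = Add(8, -1) = 7)
Function('m')(g) = 7
Function('B')(A) = Mul(Rational(1, 7), A) (Function('B')(A) = Add(Mul(A, Pow(7, -1)), Mul(0, Pow(-5, -1))) = Add(Mul(A, Rational(1, 7)), Mul(0, Rational(-1, 5))) = Add(Mul(Rational(1, 7), A), 0) = Mul(Rational(1, 7), A))
j = Rational(-15, 7) (j = Mul(Add(1, -4), Mul(Rational(1, 7), Add(4, Mul(-1, -1)))) = Mul(-3, Mul(Rational(1, 7), Add(4, 1))) = Mul(-3, Mul(Rational(1, 7), 5)) = Mul(-3, Rational(5, 7)) = Rational(-15, 7) ≈ -2.1429)
Mul(135, Add(j, 148)) = Mul(135, Add(Rational(-15, 7), 148)) = Mul(135, Rational(1021, 7)) = Rational(137835, 7)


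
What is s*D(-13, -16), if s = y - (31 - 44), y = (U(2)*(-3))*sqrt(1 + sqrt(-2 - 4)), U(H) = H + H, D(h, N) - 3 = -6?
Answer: -39 + 36*sqrt(1 + I*sqrt(6)) ≈ 9.605 + 32.656*I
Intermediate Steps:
D(h, N) = -3 (D(h, N) = 3 - 6 = -3)
U(H) = 2*H
y = -12*sqrt(1 + I*sqrt(6)) (y = ((2*2)*(-3))*sqrt(1 + sqrt(-2 - 4)) = (4*(-3))*sqrt(1 + sqrt(-6)) = -12*sqrt(1 + I*sqrt(6)) ≈ -16.202 - 10.885*I)
s = 13 - 12*sqrt(1 + I*sqrt(6)) (s = -12*sqrt(1 + I*sqrt(6)) - (31 - 44) = -12*sqrt(1 + I*sqrt(6)) - 1*(-13) = -12*sqrt(1 + I*sqrt(6)) + 13 = 13 - 12*sqrt(1 + I*sqrt(6)) ≈ -3.2017 - 10.885*I)
s*D(-13, -16) = (13 - 12*sqrt(1 + I*sqrt(6)))*(-3) = -39 + 36*sqrt(1 + I*sqrt(6))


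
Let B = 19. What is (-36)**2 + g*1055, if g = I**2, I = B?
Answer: 382151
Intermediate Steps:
I = 19
g = 361 (g = 19**2 = 361)
(-36)**2 + g*1055 = (-36)**2 + 361*1055 = 1296 + 380855 = 382151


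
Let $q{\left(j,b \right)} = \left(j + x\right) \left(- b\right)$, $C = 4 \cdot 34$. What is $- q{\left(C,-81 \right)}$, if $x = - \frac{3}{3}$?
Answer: $-10935$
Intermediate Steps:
$C = 136$
$x = -1$ ($x = \left(-3\right) \frac{1}{3} = -1$)
$q{\left(j,b \right)} = - b \left(-1 + j\right)$ ($q{\left(j,b \right)} = \left(j - 1\right) \left(- b\right) = \left(-1 + j\right) \left(- b\right) = - b \left(-1 + j\right)$)
$- q{\left(C,-81 \right)} = - \left(-81\right) \left(1 - 136\right) = - \left(-81\right) \left(-135\right) = \left(-1\right) 10935 = -10935$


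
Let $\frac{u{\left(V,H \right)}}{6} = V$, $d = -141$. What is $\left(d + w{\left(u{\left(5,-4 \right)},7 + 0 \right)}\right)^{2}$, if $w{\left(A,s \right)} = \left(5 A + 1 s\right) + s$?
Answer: $529$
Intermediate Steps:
$u{\left(V,H \right)} = 6 V$
$w{\left(A,s \right)} = 2 s + 5 A$ ($w{\left(A,s \right)} = \left(5 A + s\right) + s = \left(s + 5 A\right) + s = 2 s + 5 A$)
$\left(d + w{\left(u{\left(5,-4 \right)},7 + 0 \right)}\right)^{2} = \left(-141 + \left(2 \left(7 + 0\right) + 5 \cdot 6 \cdot 5\right)\right)^{2} = \left(-141 + \left(2 \cdot 7 + 5 \cdot 30\right)\right)^{2} = \left(-141 + \left(14 + 150\right)\right)^{2} = \left(-141 + 164\right)^{2} = 23^{2} = 529$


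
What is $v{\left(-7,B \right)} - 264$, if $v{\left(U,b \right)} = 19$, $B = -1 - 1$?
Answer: $-245$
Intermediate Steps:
$B = -2$
$v{\left(-7,B \right)} - 264 = 19 - 264 = -245$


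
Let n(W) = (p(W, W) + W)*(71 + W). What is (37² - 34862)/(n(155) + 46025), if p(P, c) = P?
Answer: -33493/116085 ≈ -0.28852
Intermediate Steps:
n(W) = 2*W*(71 + W) (n(W) = (W + W)*(71 + W) = (2*W)*(71 + W) = 2*W*(71 + W))
(37² - 34862)/(n(155) + 46025) = (37² - 34862)/(2*155*(71 + 155) + 46025) = (1369 - 34862)/(2*155*226 + 46025) = -33493/(70060 + 46025) = -33493/116085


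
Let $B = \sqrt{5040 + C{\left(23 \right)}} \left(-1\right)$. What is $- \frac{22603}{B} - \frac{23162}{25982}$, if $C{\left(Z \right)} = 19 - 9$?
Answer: $- \frac{11581}{12991} + \frac{22603 \sqrt{202}}{1010} \approx 317.18$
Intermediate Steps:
$C{\left(Z \right)} = 10$
$B = - 5 \sqrt{202}$ ($B = \sqrt{5040 + 10} \left(-1\right) = \sqrt{5050} \left(-1\right) = 5 \sqrt{202} \left(-1\right) = - 5 \sqrt{202} \approx -71.063$)
$- \frac{22603}{B} - \frac{23162}{25982} = - \frac{22603}{\left(-5\right) \sqrt{202}} - \frac{23162}{25982} = - 22603 \left(- \frac{\sqrt{202}}{1010}\right) - \frac{11581}{12991} = \frac{22603 \sqrt{202}}{1010} - \frac{11581}{12991} = - \frac{11581}{12991} + \frac{22603 \sqrt{202}}{1010}$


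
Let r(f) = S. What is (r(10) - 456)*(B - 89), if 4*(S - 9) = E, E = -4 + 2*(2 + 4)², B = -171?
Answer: 111800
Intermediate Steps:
E = 68 (E = -4 + 2*6² = -4 + 2*36 = -4 + 72 = 68)
S = 26 (S = 9 + (¼)*68 = 9 + 17 = 26)
r(f) = 26
(r(10) - 456)*(B - 89) = (26 - 456)*(-171 - 89) = -430*(-260) = 111800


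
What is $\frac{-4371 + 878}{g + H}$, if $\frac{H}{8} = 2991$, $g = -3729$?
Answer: $- \frac{3493}{20199} \approx -0.17293$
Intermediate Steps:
$H = 23928$ ($H = 8 \cdot 2991 = 23928$)
$\frac{-4371 + 878}{g + H} = \frac{-4371 + 878}{-3729 + 23928} = - \frac{3493}{20199}$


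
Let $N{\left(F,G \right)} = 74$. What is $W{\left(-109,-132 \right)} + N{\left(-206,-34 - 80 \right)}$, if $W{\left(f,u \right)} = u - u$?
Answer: $74$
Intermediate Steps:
$W{\left(f,u \right)} = 0$
$W{\left(-109,-132 \right)} + N{\left(-206,-34 - 80 \right)} = 0 + 74 = 74$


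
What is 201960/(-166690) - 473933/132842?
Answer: -10582866209/2214343298 ≈ -4.7792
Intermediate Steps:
201960/(-166690) - 473933/132842 = 201960*(-1/166690) - 473933*1/132842 = -20196/16669 - 473933/132842 = -10582866209/2214343298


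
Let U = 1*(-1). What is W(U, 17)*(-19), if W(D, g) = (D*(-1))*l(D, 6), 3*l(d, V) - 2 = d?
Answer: -19/3 ≈ -6.3333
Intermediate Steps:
U = -1
l(d, V) = ⅔ + d/3
W(D, g) = -D*(⅔ + D/3) (W(D, g) = (D*(-1))*(⅔ + D/3) = (-D)*(⅔ + D/3) = -D*(⅔ + D/3))
W(U, 17)*(-19) = -⅓*(-1)*(2 - 1)*(-19) = -⅓*(-1)*1*(-19) = (⅓)*(-19) = -19/3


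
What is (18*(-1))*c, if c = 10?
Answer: -180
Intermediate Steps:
(18*(-1))*c = (18*(-1))*10 = -18*10 = -180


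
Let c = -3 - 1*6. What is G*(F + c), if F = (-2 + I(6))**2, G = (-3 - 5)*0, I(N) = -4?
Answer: 0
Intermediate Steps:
G = 0 (G = -8*0 = 0)
F = 36 (F = (-2 - 4)**2 = (-6)**2 = 36)
c = -9 (c = -3 - 6 = -9)
G*(F + c) = 0*(36 - 9) = 0*27 = 0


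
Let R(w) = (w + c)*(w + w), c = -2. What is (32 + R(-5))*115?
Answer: 11730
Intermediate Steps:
R(w) = 2*w*(-2 + w) (R(w) = (w - 2)*(w + w) = (-2 + w)*(2*w) = 2*w*(-2 + w))
(32 + R(-5))*115 = (32 + 2*(-5)*(-2 - 5))*115 = (32 + 2*(-5)*(-7))*115 = (32 + 70)*115 = 102*115 = 11730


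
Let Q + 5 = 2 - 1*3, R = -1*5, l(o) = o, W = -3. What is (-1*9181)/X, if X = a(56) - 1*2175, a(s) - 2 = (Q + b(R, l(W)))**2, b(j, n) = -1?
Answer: 9181/2124 ≈ 4.3225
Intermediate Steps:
R = -5
Q = -6 (Q = -5 + (2 - 1*3) = -5 + (2 - 3) = -5 - 1 = -6)
a(s) = 51 (a(s) = 2 + (-6 - 1)**2 = 2 + (-7)**2 = 2 + 49 = 51)
X = -2124 (X = 51 - 1*2175 = 51 - 2175 = -2124)
(-1*9181)/X = -1*9181/(-2124) = -9181*(-1/2124) = 9181/2124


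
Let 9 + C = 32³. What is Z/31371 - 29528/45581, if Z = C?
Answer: 566865091/1429921551 ≈ 0.39643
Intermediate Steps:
C = 32759 (C = -9 + 32³ = -9 + 32768 = 32759)
Z = 32759
Z/31371 - 29528/45581 = 32759/31371 - 29528/45581 = 566865091/1429921551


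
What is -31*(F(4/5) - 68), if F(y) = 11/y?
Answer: 6727/4 ≈ 1681.8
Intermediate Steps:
-31*(F(4/5) - 68) = -31*(11/((4/5)) - 68) = -31*(11/((4*(1/5))) - 68) = -31*(11/(4/5) - 68) = -31*(11*(5/4) - 68) = -31*(55/4 - 68) = -31*(-217/4) = 6727/4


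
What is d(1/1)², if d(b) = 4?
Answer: 16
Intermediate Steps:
d(1/1)² = 4² = 16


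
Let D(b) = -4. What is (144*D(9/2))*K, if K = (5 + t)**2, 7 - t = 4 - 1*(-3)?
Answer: -14400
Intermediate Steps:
t = 0 (t = 7 - (4 - 1*(-3)) = 7 - (4 + 3) = 7 - 1*7 = 7 - 7 = 0)
K = 25 (K = (5 + 0)**2 = 5**2 = 25)
(144*D(9/2))*K = (144*(-4))*25 = -576*25 = -14400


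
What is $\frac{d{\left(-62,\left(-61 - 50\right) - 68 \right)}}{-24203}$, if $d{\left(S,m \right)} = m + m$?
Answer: $\frac{358}{24203} \approx 0.014792$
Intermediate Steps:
$d{\left(S,m \right)} = 2 m$
$\frac{d{\left(-62,\left(-61 - 50\right) - 68 \right)}}{-24203} = \frac{2 \left(\left(-61 - 50\right) - 68\right)}{-24203} = 2 \left(-111 - 68\right) \left(- \frac{1}{24203}\right) = 2 \left(-179\right) \left(- \frac{1}{24203}\right) = \left(-358\right) \left(- \frac{1}{24203}\right) = \frac{358}{24203}$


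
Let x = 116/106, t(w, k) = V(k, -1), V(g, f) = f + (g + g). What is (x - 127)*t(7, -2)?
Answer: 33365/53 ≈ 629.53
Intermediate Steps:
V(g, f) = f + 2*g
t(w, k) = -1 + 2*k
x = 58/53 (x = 116*(1/106) = 58/53 ≈ 1.0943)
(x - 127)*t(7, -2) = (58/53 - 127)*(-1 + 2*(-2)) = -6673*(-1 - 4)/53 = -6673/53*(-5) = 33365/53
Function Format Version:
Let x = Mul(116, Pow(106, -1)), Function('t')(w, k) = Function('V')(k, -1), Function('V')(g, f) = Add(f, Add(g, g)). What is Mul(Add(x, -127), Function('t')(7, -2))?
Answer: Rational(33365, 53) ≈ 629.53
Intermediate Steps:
Function('V')(g, f) = Add(f, Mul(2, g))
Function('t')(w, k) = Add(-1, Mul(2, k))
x = Rational(58, 53) (x = Mul(116, Rational(1, 106)) = Rational(58, 53) ≈ 1.0943)
Mul(Add(x, -127), Function('t')(7, -2)) = Mul(Add(Rational(58, 53), -127), Add(-1, Mul(2, -2))) = Mul(Rational(-6673, 53), Add(-1, -4)) = Mul(Rational(-6673, 53), -5) = Rational(33365, 53)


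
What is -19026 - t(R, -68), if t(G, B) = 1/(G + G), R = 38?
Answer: -1445977/76 ≈ -19026.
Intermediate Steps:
t(G, B) = 1/(2*G)
-19026 - t(R, -68) = -19026 - 1/(2*38) = -19026 - 1*1/76 = -19026 - 1/76 = -1445977/76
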